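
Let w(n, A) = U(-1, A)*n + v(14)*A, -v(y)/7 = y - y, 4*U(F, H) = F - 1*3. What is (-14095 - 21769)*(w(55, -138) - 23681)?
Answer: 851267904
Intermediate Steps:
U(F, H) = -3/4 + F/4 (U(F, H) = (F - 1*3)/4 = (F - 3)/4 = (-3 + F)/4 = -3/4 + F/4)
v(y) = 0 (v(y) = -7*(y - y) = -7*0 = 0)
w(n, A) = -n (w(n, A) = (-3/4 + (1/4)*(-1))*n + 0*A = (-3/4 - 1/4)*n + 0 = -n + 0 = -n)
(-14095 - 21769)*(w(55, -138) - 23681) = (-14095 - 21769)*(-1*55 - 23681) = -35864*(-55 - 23681) = -35864*(-23736) = 851267904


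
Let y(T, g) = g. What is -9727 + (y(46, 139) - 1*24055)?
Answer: -33643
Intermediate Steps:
-9727 + (y(46, 139) - 1*24055) = -9727 + (139 - 1*24055) = -9727 + (139 - 24055) = -9727 - 23916 = -33643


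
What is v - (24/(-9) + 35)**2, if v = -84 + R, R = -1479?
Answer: -23476/9 ≈ -2608.4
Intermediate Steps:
v = -1563 (v = -84 - 1479 = -1563)
v - (24/(-9) + 35)**2 = -1563 - (24/(-9) + 35)**2 = -1563 - (24*(-1/9) + 35)**2 = -1563 - (-8/3 + 35)**2 = -1563 - (97/3)**2 = -1563 - 1*9409/9 = -1563 - 9409/9 = -23476/9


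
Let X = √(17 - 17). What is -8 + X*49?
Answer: -8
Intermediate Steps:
X = 0 (X = √0 = 0)
-8 + X*49 = -8 + 0*49 = -8 + 0 = -8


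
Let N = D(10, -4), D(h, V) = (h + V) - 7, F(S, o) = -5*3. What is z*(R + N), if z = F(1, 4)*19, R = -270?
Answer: 77235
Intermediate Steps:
F(S, o) = -15
D(h, V) = -7 + V + h (D(h, V) = (V + h) - 7 = -7 + V + h)
N = -1 (N = -7 - 4 + 10 = -1)
z = -285 (z = -15*19 = -285)
z*(R + N) = -285*(-270 - 1) = -285*(-271) = 77235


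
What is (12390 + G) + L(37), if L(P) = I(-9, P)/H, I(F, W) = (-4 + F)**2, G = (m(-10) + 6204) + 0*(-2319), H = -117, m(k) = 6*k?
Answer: 166793/9 ≈ 18533.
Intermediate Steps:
G = 6144 (G = (6*(-10) + 6204) + 0*(-2319) = (-60 + 6204) + 0 = 6144 + 0 = 6144)
L(P) = -13/9 (L(P) = (-4 - 9)**2/(-117) = (-13)**2*(-1/117) = 169*(-1/117) = -13/9)
(12390 + G) + L(37) = (12390 + 6144) - 13/9 = 18534 - 13/9 = 166793/9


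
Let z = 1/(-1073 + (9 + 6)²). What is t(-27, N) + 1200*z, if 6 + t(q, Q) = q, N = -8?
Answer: -1824/53 ≈ -34.415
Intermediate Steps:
t(q, Q) = -6 + q
z = -1/848 (z = 1/(-1073 + 15²) = 1/(-1073 + 225) = 1/(-848) = -1/848 ≈ -0.0011792)
t(-27, N) + 1200*z = (-6 - 27) + 1200*(-1/848) = -33 - 75/53 = -1824/53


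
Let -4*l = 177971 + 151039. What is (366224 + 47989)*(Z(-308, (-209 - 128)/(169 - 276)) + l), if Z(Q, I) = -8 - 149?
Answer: -68270172447/2 ≈ -3.4135e+10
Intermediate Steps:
l = -164505/2 (l = -(177971 + 151039)/4 = -1/4*329010 = -164505/2 ≈ -82253.)
Z(Q, I) = -157
(366224 + 47989)*(Z(-308, (-209 - 128)/(169 - 276)) + l) = (366224 + 47989)*(-157 - 164505/2) = 414213*(-164819/2) = -68270172447/2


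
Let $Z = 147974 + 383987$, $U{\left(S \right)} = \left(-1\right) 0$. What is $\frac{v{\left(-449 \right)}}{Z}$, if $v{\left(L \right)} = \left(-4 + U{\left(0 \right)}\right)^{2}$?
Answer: $\frac{16}{531961} \approx 3.0077 \cdot 10^{-5}$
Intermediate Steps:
$U{\left(S \right)} = 0$
$Z = 531961$
$v{\left(L \right)} = 16$ ($v{\left(L \right)} = \left(-4 + 0\right)^{2} = \left(-4\right)^{2} = 16$)
$\frac{v{\left(-449 \right)}}{Z} = \frac{16}{531961}$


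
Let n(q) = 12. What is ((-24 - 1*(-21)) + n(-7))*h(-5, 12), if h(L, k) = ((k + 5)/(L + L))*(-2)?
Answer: 153/5 ≈ 30.600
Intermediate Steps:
h(L, k) = -(5 + k)/L (h(L, k) = ((5 + k)/((2*L)))*(-2) = ((5 + k)*(1/(2*L)))*(-2) = ((5 + k)/(2*L))*(-2) = -(5 + k)/L)
((-24 - 1*(-21)) + n(-7))*h(-5, 12) = ((-24 - 1*(-21)) + 12)*((-5 - 1*12)/(-5)) = ((-24 + 21) + 12)*(-(-5 - 12)/5) = (-3 + 12)*(-⅕*(-17)) = 9*(17/5) = 153/5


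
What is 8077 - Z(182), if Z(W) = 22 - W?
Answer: 8237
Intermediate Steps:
8077 - Z(182) = 8077 - (22 - 1*182) = 8077 - (22 - 182) = 8077 - 1*(-160) = 8077 + 160 = 8237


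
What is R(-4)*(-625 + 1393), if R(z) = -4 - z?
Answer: 0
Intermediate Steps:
R(-4)*(-625 + 1393) = (-4 - 1*(-4))*(-625 + 1393) = (-4 + 4)*768 = 0*768 = 0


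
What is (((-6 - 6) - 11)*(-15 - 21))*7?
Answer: 5796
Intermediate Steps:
(((-6 - 6) - 11)*(-15 - 21))*7 = ((-12 - 11)*(-36))*7 = -23*(-36)*7 = 828*7 = 5796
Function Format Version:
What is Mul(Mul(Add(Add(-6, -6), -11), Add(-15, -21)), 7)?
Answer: 5796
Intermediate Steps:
Mul(Mul(Add(Add(-6, -6), -11), Add(-15, -21)), 7) = Mul(Mul(Add(-12, -11), -36), 7) = Mul(Mul(-23, -36), 7) = Mul(828, 7) = 5796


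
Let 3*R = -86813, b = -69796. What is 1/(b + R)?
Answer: -3/296201 ≈ -1.0128e-5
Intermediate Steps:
R = -86813/3 (R = (⅓)*(-86813) = -86813/3 ≈ -28938.)
1/(b + R) = 1/(-69796 - 86813/3) = 1/(-296201/3) = -3/296201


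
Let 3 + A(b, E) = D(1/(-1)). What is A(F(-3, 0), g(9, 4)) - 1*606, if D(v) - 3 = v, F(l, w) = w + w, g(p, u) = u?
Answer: -607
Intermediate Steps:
F(l, w) = 2*w
D(v) = 3 + v
A(b, E) = -1 (A(b, E) = -3 + (3 + 1/(-1)) = -3 + (3 - 1) = -3 + 2 = -1)
A(F(-3, 0), g(9, 4)) - 1*606 = -1 - 1*606 = -1 - 606 = -607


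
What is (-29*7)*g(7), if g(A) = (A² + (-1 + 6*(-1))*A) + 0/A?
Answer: 0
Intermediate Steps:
g(A) = A² - 7*A (g(A) = (A² + (-1 - 6)*A) + 0 = (A² - 7*A) + 0 = A² - 7*A)
(-29*7)*g(7) = (-29*7)*(7*(-7 + 7)) = -1421*0 = -203*0 = 0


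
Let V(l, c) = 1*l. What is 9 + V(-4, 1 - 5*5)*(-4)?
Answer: 25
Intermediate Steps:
V(l, c) = l
9 + V(-4, 1 - 5*5)*(-4) = 9 - 4*(-4) = 9 + 16 = 25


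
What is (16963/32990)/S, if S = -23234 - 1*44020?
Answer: -16963/2218709460 ≈ -7.6454e-6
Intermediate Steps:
S = -67254 (S = -23234 - 44020 = -67254)
(16963/32990)/S = (16963/32990)/(-67254) = (16963*(1/32990))*(-1/67254) = (16963/32990)*(-1/67254) = -16963/2218709460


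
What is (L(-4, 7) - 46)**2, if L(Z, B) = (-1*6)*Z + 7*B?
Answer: 729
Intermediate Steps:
L(Z, B) = -6*Z + 7*B
(L(-4, 7) - 46)**2 = ((-6*(-4) + 7*7) - 46)**2 = ((24 + 49) - 46)**2 = (73 - 46)**2 = 27**2 = 729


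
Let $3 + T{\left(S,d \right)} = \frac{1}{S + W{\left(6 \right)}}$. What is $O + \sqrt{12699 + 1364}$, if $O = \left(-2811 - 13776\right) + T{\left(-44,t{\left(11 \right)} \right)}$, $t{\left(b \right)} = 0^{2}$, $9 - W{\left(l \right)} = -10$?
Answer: $- \frac{414751}{25} + 7 \sqrt{287} \approx -16471.0$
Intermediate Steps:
$W{\left(l \right)} = 19$ ($W{\left(l \right)} = 9 - -10 = 9 + 10 = 19$)
$t{\left(b \right)} = 0$
$T{\left(S,d \right)} = -3 + \frac{1}{19 + S}$ ($T{\left(S,d \right)} = -3 + \frac{1}{S + 19} = -3 + \frac{1}{19 + S}$)
$O = - \frac{414751}{25}$ ($O = \left(-2811 - 13776\right) + \frac{-56 - -132}{19 - 44} = -16587 + \frac{-56 + 132}{-25} = -16587 - \frac{76}{25} = - \frac{414751}{25} \approx -16590.0$)
$O + \sqrt{12699 + 1364} = - \frac{414751}{25} + \sqrt{12699 + 1364} = - \frac{414751}{25} + \sqrt{14063} = - \frac{414751}{25} + 7 \sqrt{287}$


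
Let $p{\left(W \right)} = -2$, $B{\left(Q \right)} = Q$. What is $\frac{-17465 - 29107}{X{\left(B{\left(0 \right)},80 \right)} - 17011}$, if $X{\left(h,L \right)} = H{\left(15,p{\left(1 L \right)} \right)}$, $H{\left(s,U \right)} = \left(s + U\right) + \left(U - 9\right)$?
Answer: $\frac{46572}{17009} \approx 2.7381$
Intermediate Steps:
$H{\left(s,U \right)} = -9 + s + 2 U$ ($H{\left(s,U \right)} = \left(U + s\right) + \left(-9 + U\right) = -9 + s + 2 U$)
$X{\left(h,L \right)} = 2$ ($X{\left(h,L \right)} = -9 + 15 + 2 \left(-2\right) = -9 + 15 - 4 = 2$)
$\frac{-17465 - 29107}{X{\left(B{\left(0 \right)},80 \right)} - 17011} = \frac{-17465 - 29107}{2 - 17011} = - \frac{46572}{-17009} = \left(-46572\right) \left(- \frac{1}{17009}\right) = \frac{46572}{17009}$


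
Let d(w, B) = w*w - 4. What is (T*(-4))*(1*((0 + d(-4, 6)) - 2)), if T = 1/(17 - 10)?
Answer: -40/7 ≈ -5.7143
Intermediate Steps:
T = ⅐ (T = 1/7 = ⅐ ≈ 0.14286)
d(w, B) = -4 + w² (d(w, B) = w² - 4 = -4 + w²)
(T*(-4))*(1*((0 + d(-4, 6)) - 2)) = ((⅐)*(-4))*(1*((0 + (-4 + (-4)²)) - 2)) = -4*((0 + (-4 + 16)) - 2)/7 = -4*((0 + 12) - 2)/7 = -4*(12 - 2)/7 = -4*10/7 = -4/7*10 = -40/7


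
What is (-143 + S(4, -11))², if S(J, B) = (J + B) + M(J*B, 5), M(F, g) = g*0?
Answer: 22500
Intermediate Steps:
M(F, g) = 0
S(J, B) = B + J (S(J, B) = (J + B) + 0 = (B + J) + 0 = B + J)
(-143 + S(4, -11))² = (-143 + (-11 + 4))² = (-143 - 7)² = (-150)² = 22500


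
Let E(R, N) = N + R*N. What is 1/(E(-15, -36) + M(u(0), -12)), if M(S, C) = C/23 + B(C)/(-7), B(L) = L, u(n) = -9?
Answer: 161/81336 ≈ 0.0019794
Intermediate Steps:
M(S, C) = -16*C/161 (M(S, C) = C/23 + C/(-7) = C*(1/23) + C*(-⅐) = C/23 - C/7 = -16*C/161)
E(R, N) = N + N*R
1/(E(-15, -36) + M(u(0), -12)) = 1/(-36*(1 - 15) - 16/161*(-12)) = 1/(-36*(-14) + 192/161) = 1/(504 + 192/161) = 1/(81336/161) = 161/81336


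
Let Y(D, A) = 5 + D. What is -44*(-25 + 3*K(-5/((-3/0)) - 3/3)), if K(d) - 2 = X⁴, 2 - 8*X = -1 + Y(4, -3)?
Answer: 50831/64 ≈ 794.23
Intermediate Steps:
X = -¾ (X = ¼ - (-1 + (5 + 4))/8 = ¼ - (-1 + 9)/8 = ¼ - ⅛*8 = ¼ - 1 = -¾ ≈ -0.75000)
K(d) = 593/256 (K(d) = 2 + (-¾)⁴ = 2 + 81/256 = 593/256)
-44*(-25 + 3*K(-5/((-3/0)) - 3/3)) = -44*(-25 + 3*(593/256)) = -44*(-25 + 1779/256) = -44*(-4621/256) = 50831/64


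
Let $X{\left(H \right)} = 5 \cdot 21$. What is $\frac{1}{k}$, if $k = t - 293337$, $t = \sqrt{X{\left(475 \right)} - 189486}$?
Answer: $- \frac{97779}{28682261650} - \frac{i \sqrt{189381}}{86046784950} \approx -3.409 \cdot 10^{-6} - 5.0575 \cdot 10^{-9} i$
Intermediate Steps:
$X{\left(H \right)} = 105$
$t = i \sqrt{189381}$ ($t = \sqrt{105 - 189486} = \sqrt{-189381} = i \sqrt{189381} \approx 435.18 i$)
$k = -293337 + i \sqrt{189381}$ ($k = i \sqrt{189381} - 293337 = -293337 + i \sqrt{189381} \approx -2.9334 \cdot 10^{5} + 435.18 i$)
$\frac{1}{k} = \frac{1}{-293337 + i \sqrt{189381}}$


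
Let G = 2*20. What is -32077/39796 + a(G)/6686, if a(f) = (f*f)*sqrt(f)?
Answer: -32077/39796 + 1600*sqrt(10)/3343 ≈ 0.70747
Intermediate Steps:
G = 40
a(f) = f**(5/2) (a(f) = f**2*sqrt(f) = f**(5/2))
-32077/39796 + a(G)/6686 = -32077/39796 + 40**(5/2)/6686 = -32077*1/39796 + (3200*sqrt(10))*(1/6686) = -32077/39796 + 1600*sqrt(10)/3343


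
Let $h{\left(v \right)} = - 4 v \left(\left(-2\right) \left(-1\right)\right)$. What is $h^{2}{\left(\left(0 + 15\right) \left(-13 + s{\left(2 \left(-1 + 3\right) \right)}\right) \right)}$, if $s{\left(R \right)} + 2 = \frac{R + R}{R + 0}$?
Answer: $2433600$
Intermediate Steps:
$s{\left(R \right)} = 0$ ($s{\left(R \right)} = -2 + \frac{R + R}{R + 0} = -2 + \frac{2 R}{R} = -2 + 2 = 0$)
$h{\left(v \right)} = - 8 v$ ($h{\left(v \right)} = - 4 v 2 = - 8 v$)
$h^{2}{\left(\left(0 + 15\right) \left(-13 + s{\left(2 \left(-1 + 3\right) \right)}\right) \right)} = \left(- 8 \left(0 + 15\right) \left(-13 + 0\right)\right)^{2} = \left(- 8 \cdot 15 \left(-13\right)\right)^{2} = \left(\left(-8\right) \left(-195\right)\right)^{2} = 1560^{2} = 2433600$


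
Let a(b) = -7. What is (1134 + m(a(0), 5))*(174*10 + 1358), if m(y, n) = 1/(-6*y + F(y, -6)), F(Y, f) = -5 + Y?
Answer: 52698529/15 ≈ 3.5132e+6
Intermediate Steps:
m(y, n) = 1/(-5 - 5*y) (m(y, n) = 1/(-6*y + (-5 + y)) = 1/(-5 - 5*y))
(1134 + m(a(0), 5))*(174*10 + 1358) = (1134 - 1/(5 + 5*(-7)))*(174*10 + 1358) = (1134 - 1/(5 - 35))*(1740 + 1358) = (1134 - 1/(-30))*3098 = (1134 - 1*(-1/30))*3098 = (1134 + 1/30)*3098 = (34021/30)*3098 = 52698529/15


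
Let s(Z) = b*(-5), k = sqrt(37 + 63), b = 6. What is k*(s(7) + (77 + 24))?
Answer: 710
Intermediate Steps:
k = 10 (k = sqrt(100) = 10)
s(Z) = -30 (s(Z) = 6*(-5) = -30)
k*(s(7) + (77 + 24)) = 10*(-30 + (77 + 24)) = 10*(-30 + 101) = 10*71 = 710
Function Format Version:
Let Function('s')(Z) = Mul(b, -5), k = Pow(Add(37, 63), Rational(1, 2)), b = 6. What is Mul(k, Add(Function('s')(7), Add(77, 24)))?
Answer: 710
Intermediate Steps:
k = 10 (k = Pow(100, Rational(1, 2)) = 10)
Function('s')(Z) = -30 (Function('s')(Z) = Mul(6, -5) = -30)
Mul(k, Add(Function('s')(7), Add(77, 24))) = Mul(10, Add(-30, Add(77, 24))) = Mul(10, Add(-30, 101)) = Mul(10, 71) = 710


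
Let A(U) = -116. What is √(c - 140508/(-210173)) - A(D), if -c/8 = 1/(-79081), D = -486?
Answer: 116 + 2*√46177243120933285229/16620691013 ≈ 116.82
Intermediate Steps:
c = 8/79081 (c = -8/(-79081) = -8*(-1/79081) = 8/79081 ≈ 0.00010116)
√(c - 140508/(-210173)) - A(D) = √(8/79081 - 140508/(-210173)) - 1*(-116) = √(8/79081 - 140508*(-1/210173)) + 116 = √(8/79081 + 140508/210173) + 116 = √(11113194532/16620691013) + 116 = 2*√46177243120933285229/16620691013 + 116 = 116 + 2*√46177243120933285229/16620691013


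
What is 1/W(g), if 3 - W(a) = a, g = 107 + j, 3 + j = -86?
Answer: -1/15 ≈ -0.066667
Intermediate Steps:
j = -89 (j = -3 - 86 = -89)
g = 18 (g = 107 - 89 = 18)
W(a) = 3 - a
1/W(g) = 1/(3 - 1*18) = 1/(3 - 18) = 1/(-15) = -1/15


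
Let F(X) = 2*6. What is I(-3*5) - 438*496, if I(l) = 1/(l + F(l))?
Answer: -651745/3 ≈ -2.1725e+5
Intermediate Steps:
F(X) = 12
I(l) = 1/(12 + l) (I(l) = 1/(l + 12) = 1/(12 + l))
I(-3*5) - 438*496 = 1/(12 - 3*5) - 438*496 = 1/(12 - 15) - 217248 = 1/(-3) - 217248 = -⅓ - 217248 = -651745/3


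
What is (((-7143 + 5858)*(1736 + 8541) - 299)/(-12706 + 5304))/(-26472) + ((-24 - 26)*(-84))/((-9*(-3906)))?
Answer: 711745681/13667215644 ≈ 0.052077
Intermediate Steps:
(((-7143 + 5858)*(1736 + 8541) - 299)/(-12706 + 5304))/(-26472) + ((-24 - 26)*(-84))/((-9*(-3906))) = ((-1285*10277 - 299)/(-7402))*(-1/26472) - 50*(-84)/35154 = ((-13205945 - 299)*(-1/7402))*(-1/26472) + 4200*(1/35154) = -13206244*(-1/7402)*(-1/26472) + 100/837 = (6603122/3701)*(-1/26472) + 100/837 = -3301561/48986436 + 100/837 = 711745681/13667215644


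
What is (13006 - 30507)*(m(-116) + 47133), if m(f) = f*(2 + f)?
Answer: -1056307857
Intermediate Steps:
(13006 - 30507)*(m(-116) + 47133) = (13006 - 30507)*(-116*(2 - 116) + 47133) = -17501*(-116*(-114) + 47133) = -17501*(13224 + 47133) = -17501*60357 = -1056307857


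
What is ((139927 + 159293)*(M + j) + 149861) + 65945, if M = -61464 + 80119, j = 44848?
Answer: 19001583466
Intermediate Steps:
M = 18655
((139927 + 159293)*(M + j) + 149861) + 65945 = ((139927 + 159293)*(18655 + 44848) + 149861) + 65945 = (299220*63503 + 149861) + 65945 = (19001367660 + 149861) + 65945 = 19001517521 + 65945 = 19001583466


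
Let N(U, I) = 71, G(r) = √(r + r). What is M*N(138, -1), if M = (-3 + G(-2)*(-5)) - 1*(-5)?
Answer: 142 - 710*I ≈ 142.0 - 710.0*I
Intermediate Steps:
G(r) = √2*√r (G(r) = √(2*r) = √2*√r)
M = 2 - 10*I (M = (-3 + (√2*√(-2))*(-5)) - 1*(-5) = (-3 + (√2*(I*√2))*(-5)) + 5 = (-3 + (2*I)*(-5)) + 5 = (-3 - 10*I) + 5 = 2 - 10*I ≈ 2.0 - 10.0*I)
M*N(138, -1) = (2 - 10*I)*71 = 142 - 710*I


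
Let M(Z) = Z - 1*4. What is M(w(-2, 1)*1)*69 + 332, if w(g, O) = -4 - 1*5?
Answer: -565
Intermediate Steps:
w(g, O) = -9 (w(g, O) = -4 - 5 = -9)
M(Z) = -4 + Z (M(Z) = Z - 4 = -4 + Z)
M(w(-2, 1)*1)*69 + 332 = (-4 - 9*1)*69 + 332 = (-4 - 9)*69 + 332 = -13*69 + 332 = -897 + 332 = -565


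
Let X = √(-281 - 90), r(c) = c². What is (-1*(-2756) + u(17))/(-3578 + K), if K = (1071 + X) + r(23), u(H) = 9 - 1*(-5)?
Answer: -1095812/782571 - 554*I*√371/782571 ≈ -1.4003 - 0.013636*I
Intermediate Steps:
X = I*√371 (X = √(-371) = I*√371 ≈ 19.261*I)
u(H) = 14 (u(H) = 9 + 5 = 14)
K = 1600 + I*√371 (K = (1071 + I*√371) + 23² = (1071 + I*√371) + 529 = 1600 + I*√371 ≈ 1600.0 + 19.261*I)
(-1*(-2756) + u(17))/(-3578 + K) = (-1*(-2756) + 14)/(-3578 + (1600 + I*√371)) = (2756 + 14)/(-1978 + I*√371) = 2770/(-1978 + I*√371)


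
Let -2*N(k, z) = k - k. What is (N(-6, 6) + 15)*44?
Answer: 660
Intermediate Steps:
N(k, z) = 0 (N(k, z) = -(k - k)/2 = -1/2*0 = 0)
(N(-6, 6) + 15)*44 = (0 + 15)*44 = 15*44 = 660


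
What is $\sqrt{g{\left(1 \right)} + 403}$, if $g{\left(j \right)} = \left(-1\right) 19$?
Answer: $8 \sqrt{6} \approx 19.596$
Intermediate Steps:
$g{\left(j \right)} = -19$
$\sqrt{g{\left(1 \right)} + 403} = \sqrt{-19 + 403} = \sqrt{384} = 8 \sqrt{6}$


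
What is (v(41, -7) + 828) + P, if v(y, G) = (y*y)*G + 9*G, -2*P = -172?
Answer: -10916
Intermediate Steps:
P = 86 (P = -1/2*(-172) = 86)
v(y, G) = 9*G + G*y**2 (v(y, G) = y**2*G + 9*G = G*y**2 + 9*G = 9*G + G*y**2)
(v(41, -7) + 828) + P = (-7*(9 + 41**2) + 828) + 86 = (-7*(9 + 1681) + 828) + 86 = (-7*1690 + 828) + 86 = (-11830 + 828) + 86 = -11002 + 86 = -10916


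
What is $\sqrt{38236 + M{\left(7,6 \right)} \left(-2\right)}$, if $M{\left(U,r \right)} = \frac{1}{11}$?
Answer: $\frac{\sqrt{4626534}}{11} \approx 195.54$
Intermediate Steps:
$M{\left(U,r \right)} = \frac{1}{11}$
$\sqrt{38236 + M{\left(7,6 \right)} \left(-2\right)} = \sqrt{38236 + \frac{1}{11} \left(-2\right)} = \sqrt{38236 - \frac{2}{11}} = \sqrt{\frac{420594}{11}} = \frac{\sqrt{4626534}}{11}$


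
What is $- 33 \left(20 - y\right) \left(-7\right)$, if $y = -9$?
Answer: $6699$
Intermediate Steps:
$- 33 \left(20 - y\right) \left(-7\right) = - 33 \left(20 - -9\right) \left(-7\right) = - 33 \left(20 + 9\right) \left(-7\right) = \left(-33\right) 29 \left(-7\right) = \left(-957\right) \left(-7\right) = 6699$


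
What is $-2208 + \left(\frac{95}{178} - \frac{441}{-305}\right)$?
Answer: $- \frac{119764847}{54290} \approx -2206.0$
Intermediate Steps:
$-2208 + \left(\frac{95}{178} - \frac{441}{-305}\right) = -2208 + \left(95 \cdot \frac{1}{178} - - \frac{441}{305}\right) = -2208 + \left(\frac{95}{178} + \frac{441}{305}\right) = -2208 + \frac{107473}{54290} = - \frac{119764847}{54290}$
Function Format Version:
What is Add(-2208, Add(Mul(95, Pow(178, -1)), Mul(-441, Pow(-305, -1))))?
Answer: Rational(-119764847, 54290) ≈ -2206.0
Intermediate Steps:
Add(-2208, Add(Mul(95, Pow(178, -1)), Mul(-441, Pow(-305, -1)))) = Add(-2208, Add(Mul(95, Rational(1, 178)), Mul(-441, Rational(-1, 305)))) = Add(-2208, Add(Rational(95, 178), Rational(441, 305))) = Add(-2208, Rational(107473, 54290)) = Rational(-119764847, 54290)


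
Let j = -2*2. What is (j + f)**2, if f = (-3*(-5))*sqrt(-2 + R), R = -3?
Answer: (4 - 15*I*sqrt(5))**2 ≈ -1109.0 - 268.33*I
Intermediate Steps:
j = -4
f = 15*I*sqrt(5) (f = (-3*(-5))*sqrt(-2 - 3) = 15*sqrt(-5) = 15*(I*sqrt(5)) = 15*I*sqrt(5) ≈ 33.541*I)
(j + f)**2 = (-4 + 15*I*sqrt(5))**2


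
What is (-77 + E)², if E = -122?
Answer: 39601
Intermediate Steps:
(-77 + E)² = (-77 - 122)² = (-199)² = 39601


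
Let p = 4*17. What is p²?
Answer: 4624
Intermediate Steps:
p = 68
p² = 68² = 4624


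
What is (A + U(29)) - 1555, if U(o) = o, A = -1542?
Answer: -3068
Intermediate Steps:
(A + U(29)) - 1555 = (-1542 + 29) - 1555 = -1513 - 1555 = -3068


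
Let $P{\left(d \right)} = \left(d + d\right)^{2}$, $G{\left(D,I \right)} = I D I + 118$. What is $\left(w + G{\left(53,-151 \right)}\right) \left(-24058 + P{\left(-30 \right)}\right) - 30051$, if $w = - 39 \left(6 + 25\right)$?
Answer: $-24700241847$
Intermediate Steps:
$G{\left(D,I \right)} = 118 + D I^{2}$ ($G{\left(D,I \right)} = D I I + 118 = D I^{2} + 118 = 118 + D I^{2}$)
$w = -1209$ ($w = \left(-39\right) 31 = -1209$)
$P{\left(d \right)} = 4 d^{2}$ ($P{\left(d \right)} = \left(2 d\right)^{2} = 4 d^{2}$)
$\left(w + G{\left(53,-151 \right)}\right) \left(-24058 + P{\left(-30 \right)}\right) - 30051 = \left(-1209 + \left(118 + 53 \left(-151\right)^{2}\right)\right) \left(-24058 + 4 \left(-30\right)^{2}\right) - 30051 = \left(-1209 + \left(118 + 53 \cdot 22801\right)\right) \left(-24058 + 4 \cdot 900\right) - 30051 = \left(-1209 + \left(118 + 1208453\right)\right) \left(-24058 + 3600\right) - 30051 = \left(-1209 + 1208571\right) \left(-20458\right) - 30051 = 1207362 \left(-20458\right) - 30051 = -24700211796 - 30051 = -24700241847$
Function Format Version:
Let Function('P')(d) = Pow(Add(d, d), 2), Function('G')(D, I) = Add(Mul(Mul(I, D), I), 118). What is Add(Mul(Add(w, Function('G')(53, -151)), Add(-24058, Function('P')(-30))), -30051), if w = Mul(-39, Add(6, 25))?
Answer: -24700241847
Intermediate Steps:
Function('G')(D, I) = Add(118, Mul(D, Pow(I, 2))) (Function('G')(D, I) = Add(Mul(Mul(D, I), I), 118) = Add(Mul(D, Pow(I, 2)), 118) = Add(118, Mul(D, Pow(I, 2))))
w = -1209 (w = Mul(-39, 31) = -1209)
Function('P')(d) = Mul(4, Pow(d, 2)) (Function('P')(d) = Pow(Mul(2, d), 2) = Mul(4, Pow(d, 2)))
Add(Mul(Add(w, Function('G')(53, -151)), Add(-24058, Function('P')(-30))), -30051) = Add(Mul(Add(-1209, Add(118, Mul(53, Pow(-151, 2)))), Add(-24058, Mul(4, Pow(-30, 2)))), -30051) = Add(Mul(Add(-1209, Add(118, Mul(53, 22801))), Add(-24058, Mul(4, 900))), -30051) = Add(Mul(Add(-1209, Add(118, 1208453)), Add(-24058, 3600)), -30051) = Add(Mul(Add(-1209, 1208571), -20458), -30051) = Add(Mul(1207362, -20458), -30051) = Add(-24700211796, -30051) = -24700241847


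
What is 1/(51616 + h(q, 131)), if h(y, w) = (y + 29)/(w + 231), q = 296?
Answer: 362/18685317 ≈ 1.9373e-5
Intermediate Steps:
h(y, w) = (29 + y)/(231 + w)
1/(51616 + h(q, 131)) = 1/(51616 + (29 + 296)/(231 + 131)) = 1/(51616 + 325/362) = 1/(18685317/362) = 362/18685317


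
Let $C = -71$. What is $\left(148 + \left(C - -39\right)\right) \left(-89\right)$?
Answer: $-10324$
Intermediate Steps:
$\left(148 + \left(C - -39\right)\right) \left(-89\right) = \left(148 - 32\right) \left(-89\right) = 116 \left(-89\right) = -10324$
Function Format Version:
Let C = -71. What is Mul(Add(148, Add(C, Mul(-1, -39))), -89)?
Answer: -10324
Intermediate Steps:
Mul(Add(148, Add(C, Mul(-1, -39))), -89) = Mul(Add(148, Add(-71, Mul(-1, -39))), -89) = Mul(Add(148, Add(-71, 39)), -89) = Mul(Add(148, -32), -89) = Mul(116, -89) = -10324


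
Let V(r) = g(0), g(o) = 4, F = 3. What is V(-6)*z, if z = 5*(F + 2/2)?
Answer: 80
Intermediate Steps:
V(r) = 4
z = 20 (z = 5*(3 + 2/2) = 5*(3 + 2*(1/2)) = 5*(3 + 1) = 5*4 = 20)
V(-6)*z = 4*20 = 80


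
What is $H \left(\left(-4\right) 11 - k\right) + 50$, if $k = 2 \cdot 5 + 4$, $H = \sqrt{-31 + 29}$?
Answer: $50 - 58 i \sqrt{2} \approx 50.0 - 82.024 i$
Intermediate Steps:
$H = i \sqrt{2}$ ($H = \sqrt{-2} = i \sqrt{2} \approx 1.4142 i$)
$k = 14$ ($k = 10 + 4 = 14$)
$H \left(\left(-4\right) 11 - k\right) + 50 = i \sqrt{2} \left(\left(-4\right) 11 - 14\right) + 50 = i \sqrt{2} \left(-44 - 14\right) + 50 = i \sqrt{2} \left(-58\right) + 50 = - 58 i \sqrt{2} + 50 = 50 - 58 i \sqrt{2}$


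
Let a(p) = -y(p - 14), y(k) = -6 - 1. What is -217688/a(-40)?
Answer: -217688/7 ≈ -31098.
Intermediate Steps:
y(k) = -7
a(p) = 7 (a(p) = -1*(-7) = 7)
-217688/a(-40) = -217688/7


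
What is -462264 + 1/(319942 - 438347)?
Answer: -54734368921/118405 ≈ -4.6226e+5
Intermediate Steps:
-462264 + 1/(319942 - 438347) = -462264 + 1/(-118405) = -462264 - 1/118405 = -54734368921/118405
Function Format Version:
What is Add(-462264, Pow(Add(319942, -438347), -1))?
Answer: Rational(-54734368921, 118405) ≈ -4.6226e+5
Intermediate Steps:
Add(-462264, Pow(Add(319942, -438347), -1)) = Add(-462264, Pow(-118405, -1)) = Add(-462264, Rational(-1, 118405)) = Rational(-54734368921, 118405)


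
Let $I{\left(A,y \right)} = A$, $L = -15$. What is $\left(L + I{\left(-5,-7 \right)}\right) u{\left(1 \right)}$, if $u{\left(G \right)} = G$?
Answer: $-20$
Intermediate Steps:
$\left(L + I{\left(-5,-7 \right)}\right) u{\left(1 \right)} = \left(-15 - 5\right) 1 = \left(-20\right) 1 = -20$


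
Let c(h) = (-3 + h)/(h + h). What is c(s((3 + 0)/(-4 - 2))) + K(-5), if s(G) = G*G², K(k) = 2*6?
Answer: 49/2 ≈ 24.500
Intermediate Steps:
K(k) = 12
s(G) = G³
c(h) = (-3 + h)/(2*h) (c(h) = (-3 + h)/((2*h)) = (-3 + h)*(1/(2*h)) = (-3 + h)/(2*h))
c(s((3 + 0)/(-4 - 2))) + K(-5) = (-3 + ((3 + 0)/(-4 - 2))³)/(2*(((3 + 0)/(-4 - 2))³)) + 12 = (-3 + (3/(-6))³)/(2*((3/(-6))³)) + 12 = (-3 + (3*(-⅙))³)/(2*((3*(-⅙))³)) + 12 = (-3 + (-½)³)/(2*((-½)³)) + 12 = (-3 - ⅛)/(2*(-⅛)) + 12 = (½)*(-8)*(-25/8) + 12 = 25/2 + 12 = 49/2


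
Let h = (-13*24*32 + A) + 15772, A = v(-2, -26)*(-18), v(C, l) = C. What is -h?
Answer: -5824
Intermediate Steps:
A = 36 (A = -2*(-18) = 36)
h = 5824 (h = (-13*24*32 + 36) + 15772 = (-312*32 + 36) + 15772 = (-9984 + 36) + 15772 = -9948 + 15772 = 5824)
-h = -1*5824 = -5824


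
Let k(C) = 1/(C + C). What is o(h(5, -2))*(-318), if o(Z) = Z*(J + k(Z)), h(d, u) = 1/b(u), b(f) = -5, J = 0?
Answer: -159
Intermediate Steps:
k(C) = 1/(2*C)
h(d, u) = -⅕ (h(d, u) = 1/(-5) = -⅕)
o(Z) = ½ (o(Z) = Z*(0 + 1/(2*Z)) = Z*(1/(2*Z)) = ½)
o(h(5, -2))*(-318) = (½)*(-318) = -159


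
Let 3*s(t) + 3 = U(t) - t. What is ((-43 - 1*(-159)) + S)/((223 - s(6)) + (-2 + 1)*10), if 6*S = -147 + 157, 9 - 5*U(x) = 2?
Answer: 1765/3233 ≈ 0.54593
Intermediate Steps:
U(x) = 7/5 (U(x) = 9/5 - 1/5*2 = 9/5 - 2/5 = 7/5)
s(t) = -8/15 - t/3 (s(t) = -1 + (7/5 - t)/3 = -1 + (7/15 - t/3) = -8/15 - t/3)
S = 5/3 (S = (-147 + 157)/6 = (1/6)*10 = 5/3 ≈ 1.6667)
((-43 - 1*(-159)) + S)/((223 - s(6)) + (-2 + 1)*10) = ((-43 - 1*(-159)) + 5/3)/((223 - (-8/15 - 1/3*6)) + (-2 + 1)*10) = ((-43 + 159) + 5/3)/((223 - (-8/15 - 2)) - 1*10) = (116 + 5/3)/((223 - 1*(-38/15)) - 10) = (353/3)/((223 + 38/15) - 10) = (353/3)/(3383/15 - 10) = (353/3)/(3233/15) = (15/3233)*(353/3) = 1765/3233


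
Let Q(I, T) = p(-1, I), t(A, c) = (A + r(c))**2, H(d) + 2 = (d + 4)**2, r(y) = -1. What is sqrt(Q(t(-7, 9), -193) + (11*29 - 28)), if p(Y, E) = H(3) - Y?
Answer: sqrt(339) ≈ 18.412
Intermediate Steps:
H(d) = -2 + (4 + d)**2 (H(d) = -2 + (d + 4)**2 = -2 + (4 + d)**2)
t(A, c) = (-1 + A)**2 (t(A, c) = (A - 1)**2 = (-1 + A)**2)
p(Y, E) = 47 - Y (p(Y, E) = (-2 + (4 + 3)**2) - Y = (-2 + 7**2) - Y = (-2 + 49) - Y = 47 - Y)
Q(I, T) = 48 (Q(I, T) = 47 - 1*(-1) = 47 + 1 = 48)
sqrt(Q(t(-7, 9), -193) + (11*29 - 28)) = sqrt(48 + (11*29 - 28)) = sqrt(48 + (319 - 28)) = sqrt(48 + 291) = sqrt(339)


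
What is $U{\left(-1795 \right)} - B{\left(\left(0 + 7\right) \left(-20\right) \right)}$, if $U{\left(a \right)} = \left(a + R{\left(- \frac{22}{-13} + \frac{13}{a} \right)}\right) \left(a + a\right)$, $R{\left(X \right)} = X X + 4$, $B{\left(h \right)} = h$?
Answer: $\frac{1947428797568}{303355} \approx 6.4196 \cdot 10^{6}$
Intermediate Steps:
$R{\left(X \right)} = 4 + X^{2}$ ($R{\left(X \right)} = X^{2} + 4 = 4 + X^{2}$)
$U{\left(a \right)} = 2 a \left(4 + a + \left(\frac{22}{13} + \frac{13}{a}\right)^{2}\right)$ ($U{\left(a \right)} = \left(a + \left(4 + \left(- \frac{22}{-13} + \frac{13}{a}\right)^{2}\right)\right) \left(a + a\right) = \left(a + \left(4 + \left(\left(-22\right) \left(- \frac{1}{13}\right) + \frac{13}{a}\right)^{2}\right)\right) 2 a = \left(a + \left(4 + \left(\frac{22}{13} + \frac{13}{a}\right)^{2}\right)\right) 2 a = \left(4 + a + \left(\frac{22}{13} + \frac{13}{a}\right)^{2}\right) 2 a = 2 a \left(4 + a + \left(\frac{22}{13} + \frac{13}{a}\right)^{2}\right)$)
$U{\left(-1795 \right)} - B{\left(\left(0 + 7\right) \left(-20\right) \right)} = \left(88 + 2 \left(-1795\right)^{2} + \frac{338}{-1795} + \frac{2320}{169} \left(-1795\right)\right) - \left(0 + 7\right) \left(-20\right) = \left(88 + 2 \cdot 3222025 + 338 \left(- \frac{1}{1795}\right) - \frac{4164400}{169}\right) - 7 \left(-20\right) = \left(88 + 6444050 - \frac{338}{1795} - \frac{4164400}{169}\right) - -140 = \frac{1947386327868}{303355} + 140 = \frac{1947428797568}{303355}$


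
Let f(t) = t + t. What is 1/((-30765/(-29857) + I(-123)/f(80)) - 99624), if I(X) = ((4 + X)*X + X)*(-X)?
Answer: -2388560/211304753613 ≈ -1.1304e-5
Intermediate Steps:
f(t) = 2*t
I(X) = -X*(X + X*(4 + X)) (I(X) = (X*(4 + X) + X)*(-X) = (X + X*(4 + X))*(-X) = -X*(X + X*(4 + X)))
1/((-30765/(-29857) + I(-123)/f(80)) - 99624) = 1/((-30765/(-29857) + ((-123)**2*(-5 - 1*(-123)))/((2*80))) - 99624) = 1/((-30765*(-1/29857) + (15129*(-5 + 123))/160) - 99624) = 1/((30765/29857 + (15129*118)*(1/160)) - 99624) = 1/((30765/29857 + 1785222*(1/160)) - 99624) = 1/((30765/29857 + 892611/80) - 99624) = 1/(26653147827/2388560 - 99624) = 1/(-211304753613/2388560) = -2388560/211304753613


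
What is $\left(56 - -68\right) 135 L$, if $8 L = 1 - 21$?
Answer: $-41850$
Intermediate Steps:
$L = - \frac{5}{2}$ ($L = \frac{1 - 21}{8} = \frac{1}{8} \left(-20\right) = - \frac{5}{2} \approx -2.5$)
$\left(56 - -68\right) 135 L = \left(56 - -68\right) 135 \left(- \frac{5}{2}\right) = \left(56 + 68\right) 135 \left(- \frac{5}{2}\right) = 124 \cdot 135 \left(- \frac{5}{2}\right) = 16740 \left(- \frac{5}{2}\right) = -41850$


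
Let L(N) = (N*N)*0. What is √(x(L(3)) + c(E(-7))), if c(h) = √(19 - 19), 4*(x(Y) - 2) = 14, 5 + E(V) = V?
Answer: √22/2 ≈ 2.3452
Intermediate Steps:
E(V) = -5 + V
L(N) = 0 (L(N) = N²*0 = 0)
x(Y) = 11/2 (x(Y) = 2 + (¼)*14 = 2 + 7/2 = 11/2)
c(h) = 0 (c(h) = √0 = 0)
√(x(L(3)) + c(E(-7))) = √(11/2 + 0) = √(11/2) = √22/2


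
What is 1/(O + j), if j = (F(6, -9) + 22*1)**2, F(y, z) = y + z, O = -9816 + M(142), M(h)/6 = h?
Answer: -1/8603 ≈ -0.00011624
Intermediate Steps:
M(h) = 6*h
O = -8964 (O = -9816 + 6*142 = -9816 + 852 = -8964)
j = 361 (j = ((6 - 9) + 22*1)**2 = (-3 + 22)**2 = 19**2 = 361)
1/(O + j) = 1/(-8964 + 361) = 1/(-8603) = -1/8603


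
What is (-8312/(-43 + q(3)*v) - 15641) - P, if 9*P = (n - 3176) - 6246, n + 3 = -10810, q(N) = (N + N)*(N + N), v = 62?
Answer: -87974578/6567 ≈ -13396.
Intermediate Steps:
q(N) = 4*N**2 (q(N) = (2*N)*(2*N) = 4*N**2)
n = -10813 (n = -3 - 10810 = -10813)
P = -6745/3 (P = ((-10813 - 3176) - 6246)/9 = (-13989 - 6246)/9 = (1/9)*(-20235) = -6745/3 ≈ -2248.3)
(-8312/(-43 + q(3)*v) - 15641) - P = (-8312/(-43 + (4*3**2)*62) - 15641) - 1*(-6745/3) = (-8312/(-43 + (4*9)*62) - 15641) + 6745/3 = (-8312/(-43 + 36*62) - 15641) + 6745/3 = (-8312/(-43 + 2232) - 15641) + 6745/3 = (-8312/2189 - 15641) + 6745/3 = -34246461/2189 + 6745/3 = -87974578/6567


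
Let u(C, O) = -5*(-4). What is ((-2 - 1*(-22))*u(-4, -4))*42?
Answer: 16800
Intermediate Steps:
u(C, O) = 20
((-2 - 1*(-22))*u(-4, -4))*42 = ((-2 - 1*(-22))*20)*42 = ((-2 + 22)*20)*42 = (20*20)*42 = 400*42 = 16800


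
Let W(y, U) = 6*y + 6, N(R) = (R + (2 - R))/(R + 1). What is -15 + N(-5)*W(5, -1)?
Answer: -33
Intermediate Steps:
N(R) = 2/(1 + R)
W(y, U) = 6 + 6*y
-15 + N(-5)*W(5, -1) = -15 + (2/(1 - 5))*(6 + 6*5) = -15 + (2/(-4))*(6 + 30) = -15 + (2*(-1/4))*36 = -15 - 1/2*36 = -15 - 18 = -33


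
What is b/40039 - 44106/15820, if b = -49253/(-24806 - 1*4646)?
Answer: -13002569671027/4663849223740 ≈ -2.7879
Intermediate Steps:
b = 49253/29452 (b = -49253/(-24806 - 4646) = -49253/(-29452) = -49253*(-1/29452) = 49253/29452 ≈ 1.6723)
b/40039 - 44106/15820 = (49253/29452)/40039 - 44106/15820 = (49253/29452)*(1/40039) - 44106*1/15820 = 49253/1179228628 - 22053/7910 = -13002569671027/4663849223740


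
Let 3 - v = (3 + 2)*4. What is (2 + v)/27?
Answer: -5/9 ≈ -0.55556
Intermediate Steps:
v = -17 (v = 3 - (3 + 2)*4 = 3 - 5*4 = 3 - 1*20 = 3 - 20 = -17)
(2 + v)/27 = (2 - 17)/27 = -15*1/27 = -5/9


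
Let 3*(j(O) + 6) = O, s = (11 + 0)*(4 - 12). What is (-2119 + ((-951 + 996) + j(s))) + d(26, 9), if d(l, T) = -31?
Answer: -6421/3 ≈ -2140.3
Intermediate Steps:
s = -88 (s = 11*(-8) = -88)
j(O) = -6 + O/3
(-2119 + ((-951 + 996) + j(s))) + d(26, 9) = (-2119 + ((-951 + 996) + (-6 + (⅓)*(-88)))) - 31 = (-2119 + (45 + (-6 - 88/3))) - 31 = (-2119 + (45 - 106/3)) - 31 = (-2119 + 29/3) - 31 = -6328/3 - 31 = -6421/3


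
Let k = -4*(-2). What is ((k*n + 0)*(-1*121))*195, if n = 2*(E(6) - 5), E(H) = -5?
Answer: 3775200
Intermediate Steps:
k = 8
n = -20 (n = 2*(-5 - 5) = 2*(-10) = -20)
((k*n + 0)*(-1*121))*195 = ((8*(-20) + 0)*(-1*121))*195 = ((-160 + 0)*(-121))*195 = -160*(-121)*195 = 19360*195 = 3775200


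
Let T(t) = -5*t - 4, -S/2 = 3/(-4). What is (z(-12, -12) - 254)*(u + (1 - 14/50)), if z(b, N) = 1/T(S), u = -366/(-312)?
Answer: -156327/325 ≈ -481.01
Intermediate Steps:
u = 61/52 (u = -366*(-1/312) = 61/52 ≈ 1.1731)
S = 3/2 (S = -6/(-4) = -6*(-1)/4 = -2*(-¾) = 3/2 ≈ 1.5000)
T(t) = -4 - 5*t
z(b, N) = -2/23 (z(b, N) = 1/(-4 - 5*3/2) = 1/(-4 - 15/2) = 1/(-23/2) = -2/23)
(z(-12, -12) - 254)*(u + (1 - 14/50)) = (-2/23 - 254)*(61/52 + (1 - 14/50)) = -5844*(61/52 + (1 - 14/50))/23 = -5844*(61/52 + (1 - 1*7/25))/23 = -5844*(61/52 + (1 - 7/25))/23 = -5844*(61/52 + 18/25)/23 = -5844/23*2461/1300 = -156327/325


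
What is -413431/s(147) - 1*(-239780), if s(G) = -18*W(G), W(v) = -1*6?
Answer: 25482809/108 ≈ 2.3595e+5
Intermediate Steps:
W(v) = -6
s(G) = 108 (s(G) = -18*(-6) = 108)
-413431/s(147) - 1*(-239780) = -413431/108 - 1*(-239780) = -413431*1/108 + 239780 = -413431/108 + 239780 = 25482809/108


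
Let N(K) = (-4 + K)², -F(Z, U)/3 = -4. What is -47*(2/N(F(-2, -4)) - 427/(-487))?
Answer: -665097/15584 ≈ -42.678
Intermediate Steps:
F(Z, U) = 12 (F(Z, U) = -3*(-4) = 12)
-47*(2/N(F(-2, -4)) - 427/(-487)) = -47*(2/((-4 + 12)²) - 427/(-487)) = -47*(2/(8²) - 427*(-1/487)) = -47*(2/64 + 427/487) = -47*(2*(1/64) + 427/487) = -47*(1/32 + 427/487) = -47*14151/15584 = -665097/15584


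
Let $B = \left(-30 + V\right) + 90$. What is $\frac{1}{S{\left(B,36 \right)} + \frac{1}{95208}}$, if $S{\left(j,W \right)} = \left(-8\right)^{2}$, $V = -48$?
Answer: $\frac{95208}{6093313} \approx 0.015625$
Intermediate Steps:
$B = 12$ ($B = \left(-30 - 48\right) + 90 = -78 + 90 = 12$)
$S{\left(j,W \right)} = 64$
$\frac{1}{S{\left(B,36 \right)} + \frac{1}{95208}} = \frac{1}{64 + \frac{1}{95208}} = \frac{1}{\frac{6093313}{95208}} = \frac{95208}{6093313}$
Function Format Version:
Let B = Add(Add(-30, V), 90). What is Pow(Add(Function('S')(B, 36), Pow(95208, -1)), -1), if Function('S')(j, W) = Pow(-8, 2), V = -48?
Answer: Rational(95208, 6093313) ≈ 0.015625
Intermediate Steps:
B = 12 (B = Add(Add(-30, -48), 90) = Add(-78, 90) = 12)
Function('S')(j, W) = 64
Pow(Add(Function('S')(B, 36), Pow(95208, -1)), -1) = Pow(Add(64, Pow(95208, -1)), -1) = Pow(Add(64, Rational(1, 95208)), -1) = Pow(Rational(6093313, 95208), -1) = Rational(95208, 6093313)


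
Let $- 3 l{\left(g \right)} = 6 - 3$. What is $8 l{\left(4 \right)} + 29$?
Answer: $21$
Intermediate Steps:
$l{\left(g \right)} = -1$ ($l{\left(g \right)} = - \frac{6 - 3}{3} = \left(- \frac{1}{3}\right) 3 = -1$)
$8 l{\left(4 \right)} + 29 = 8 \left(-1\right) + 29 = -8 + 29 = 21$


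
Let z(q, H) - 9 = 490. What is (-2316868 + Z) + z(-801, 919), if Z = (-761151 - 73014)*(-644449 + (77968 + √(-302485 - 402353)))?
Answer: 472536306996 - 834165*I*√704838 ≈ 4.7254e+11 - 7.0032e+8*I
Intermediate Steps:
z(q, H) = 499 (z(q, H) = 9 + 490 = 499)
Z = 472538623365 - 834165*I*√704838 (Z = -834165*(-644449 + (77968 + √(-704838))) = -834165*(-644449 + (77968 + I*√704838)) = -834165*(-566481 + I*√704838) = 472538623365 - 834165*I*√704838 ≈ 4.7254e+11 - 7.0032e+8*I)
(-2316868 + Z) + z(-801, 919) = (-2316868 + (472538623365 - 834165*I*√704838)) + 499 = (472536306497 - 834165*I*√704838) + 499 = 472536306996 - 834165*I*√704838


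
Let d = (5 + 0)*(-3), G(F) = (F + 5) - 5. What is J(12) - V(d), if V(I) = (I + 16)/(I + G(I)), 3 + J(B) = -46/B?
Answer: -34/5 ≈ -6.8000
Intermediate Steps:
J(B) = -3 - 46/B
G(F) = F (G(F) = (5 + F) - 5 = F)
d = -15 (d = 5*(-3) = -15)
V(I) = (16 + I)/(2*I) (V(I) = (I + 16)/(I + I) = (16 + I)/((2*I)) = (16 + I)*(1/(2*I)) = (16 + I)/(2*I))
J(12) - V(d) = (-3 - 46/12) - (16 - 15)/(2*(-15)) = (-3 - 46*1/12) - (-1)/(2*15) = (-3 - 23/6) - 1*(-1/30) = -41/6 + 1/30 = -34/5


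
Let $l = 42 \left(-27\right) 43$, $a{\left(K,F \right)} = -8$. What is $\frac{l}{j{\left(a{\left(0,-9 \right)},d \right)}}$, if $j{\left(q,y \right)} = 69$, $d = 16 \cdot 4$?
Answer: $- \frac{16254}{23} \approx -706.7$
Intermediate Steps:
$d = 64$
$l = -48762$ ($l = \left(-1134\right) 43 = -48762$)
$\frac{l}{j{\left(a{\left(0,-9 \right)},d \right)}} = - \frac{48762}{69} = \left(-48762\right) \frac{1}{69} = - \frac{16254}{23}$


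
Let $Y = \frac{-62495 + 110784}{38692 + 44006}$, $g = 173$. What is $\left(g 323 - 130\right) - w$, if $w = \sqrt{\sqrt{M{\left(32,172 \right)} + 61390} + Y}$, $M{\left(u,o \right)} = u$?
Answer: $55749 - \frac{\sqrt{3993403722 + 6838959204 \sqrt{61422}}}{82698} \approx 55733.0$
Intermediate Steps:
$Y = \frac{48289}{82698} \approx 0.58392$
$w = \sqrt{\frac{48289}{82698} + \sqrt{61422}}$ ($w = \sqrt{\sqrt{32 + 61390} + \frac{48289}{82698}} = \sqrt{\sqrt{61422} + \frac{48289}{82698}} = \sqrt{\frac{48289}{82698} + \sqrt{61422}} \approx 15.761$)
$\left(g 323 - 130\right) - w = \left(173 \cdot 323 - 130\right) - \frac{\sqrt{3993403722 + 6838959204 \sqrt{61422}}}{82698} = \left(55879 - 130\right) - \frac{\sqrt{3993403722 + 6838959204 \sqrt{61422}}}{82698} = 55749 - \frac{\sqrt{3993403722 + 6838959204 \sqrt{61422}}}{82698}$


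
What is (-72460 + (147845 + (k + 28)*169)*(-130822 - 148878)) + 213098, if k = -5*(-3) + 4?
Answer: -43573762962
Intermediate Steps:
k = 19 (k = 15 + 4 = 19)
(-72460 + (147845 + (k + 28)*169)*(-130822 - 148878)) + 213098 = (-72460 + (147845 + (19 + 28)*169)*(-130822 - 148878)) + 213098 = (-72460 + (147845 + 47*169)*(-279700)) + 213098 = (-72460 + (147845 + 7943)*(-279700)) + 213098 = (-72460 + 155788*(-279700)) + 213098 = (-72460 - 43573903600) + 213098 = -43573976060 + 213098 = -43573762962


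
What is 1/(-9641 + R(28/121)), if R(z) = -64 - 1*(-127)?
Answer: -1/9578 ≈ -0.00010441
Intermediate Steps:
R(z) = 63 (R(z) = -64 + 127 = 63)
1/(-9641 + R(28/121)) = 1/(-9641 + 63) = 1/(-9578) = -1/9578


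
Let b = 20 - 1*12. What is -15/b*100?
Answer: -375/2 ≈ -187.50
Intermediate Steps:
b = 8 (b = 20 - 12 = 8)
-15/b*100 = -15/8*100 = -375/2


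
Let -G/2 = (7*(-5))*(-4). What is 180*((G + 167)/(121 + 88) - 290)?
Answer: -10930140/209 ≈ -52297.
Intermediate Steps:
G = -280 (G = -2*7*(-5)*(-4) = -(-70)*(-4) = -2*140 = -280)
180*((G + 167)/(121 + 88) - 290) = 180*((-280 + 167)/(121 + 88) - 290) = 180*(-113/209 - 290) = 180*(-60723/209) = -10930140/209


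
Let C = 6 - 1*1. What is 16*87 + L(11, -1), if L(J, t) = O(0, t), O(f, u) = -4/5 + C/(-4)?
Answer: 27799/20 ≈ 1389.9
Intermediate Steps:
C = 5 (C = 6 - 1 = 5)
O(f, u) = -41/20 (O(f, u) = -4/5 + 5/(-4) = -4*⅕ + 5*(-¼) = -⅘ - 5/4 = -41/20)
L(J, t) = -41/20
16*87 + L(11, -1) = 16*87 - 41/20 = 1392 - 41/20 = 27799/20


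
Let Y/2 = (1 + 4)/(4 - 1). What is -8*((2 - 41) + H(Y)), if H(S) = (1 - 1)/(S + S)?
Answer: 312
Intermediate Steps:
Y = 10/3 (Y = 2*((1 + 4)/(4 - 1)) = 2*(5/3) = 10/3 ≈ 3.3333)
H(S) = 0 (H(S) = 0/((2*S)) = 0*(1/(2*S)) = 0)
-8*((2 - 41) + H(Y)) = -8*((2 - 41) + 0) = -8*(-39 + 0) = -8*(-39) = 312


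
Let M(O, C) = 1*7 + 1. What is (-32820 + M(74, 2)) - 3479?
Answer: -36291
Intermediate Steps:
M(O, C) = 8 (M(O, C) = 7 + 1 = 8)
(-32820 + M(74, 2)) - 3479 = (-32820 + 8) - 3479 = -32812 - 3479 = -36291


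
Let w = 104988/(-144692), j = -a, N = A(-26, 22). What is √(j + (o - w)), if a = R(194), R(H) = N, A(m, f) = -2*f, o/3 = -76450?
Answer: I*√300042725002543/36173 ≈ 478.86*I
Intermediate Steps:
o = -229350 (o = 3*(-76450) = -229350)
N = -44 (N = -2*22 = -44)
R(H) = -44
a = -44
j = 44 (j = -1*(-44) = 44)
w = -26247/36173 (w = 104988*(-1/144692) = -26247/36173 ≈ -0.72560)
√(j + (o - w)) = √(44 + (-229350 - 1*(-26247/36173))) = √(44 + (-229350 + 26247/36173)) = √(44 - 8296251303/36173) = √(-8294659691/36173) = I*√300042725002543/36173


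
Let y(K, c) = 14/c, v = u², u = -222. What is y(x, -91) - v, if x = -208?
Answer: -640694/13 ≈ -49284.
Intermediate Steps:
v = 49284 (v = (-222)² = 49284)
y(x, -91) - v = 14/(-91) - 1*49284 = 14*(-1/91) - 49284 = -2/13 - 49284 = -640694/13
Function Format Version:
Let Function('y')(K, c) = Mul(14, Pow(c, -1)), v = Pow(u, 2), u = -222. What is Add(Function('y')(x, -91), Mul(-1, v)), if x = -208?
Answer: Rational(-640694, 13) ≈ -49284.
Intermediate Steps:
v = 49284 (v = Pow(-222, 2) = 49284)
Add(Function('y')(x, -91), Mul(-1, v)) = Add(Mul(14, Pow(-91, -1)), Mul(-1, 49284)) = Add(Mul(14, Rational(-1, 91)), -49284) = Add(Rational(-2, 13), -49284) = Rational(-640694, 13)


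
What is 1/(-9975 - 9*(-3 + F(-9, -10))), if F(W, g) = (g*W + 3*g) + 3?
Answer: -1/10515 ≈ -9.5102e-5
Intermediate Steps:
F(W, g) = 3 + 3*g + W*g (F(W, g) = (W*g + 3*g) + 3 = (3*g + W*g) + 3 = 3 + 3*g + W*g)
1/(-9975 - 9*(-3 + F(-9, -10))) = 1/(-9975 - 9*(-3 + (3 + 3*(-10) - 9*(-10)))) = 1/(-9975 - 9*(-3 + (3 - 30 + 90))) = 1/(-9975 - 9*(-3 + 63)) = 1/(-9975 - 9*60) = 1/(-9975 - 540) = 1/(-10515) = -1/10515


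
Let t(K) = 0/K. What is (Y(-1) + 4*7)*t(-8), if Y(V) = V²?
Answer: 0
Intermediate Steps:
t(K) = 0
(Y(-1) + 4*7)*t(-8) = ((-1)² + 4*7)*0 = (1 + 28)*0 = 29*0 = 0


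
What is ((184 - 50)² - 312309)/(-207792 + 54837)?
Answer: 294353/152955 ≈ 1.9244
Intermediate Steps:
((184 - 50)² - 312309)/(-207792 + 54837) = (134² - 312309)/(-152955) = (17956 - 312309)*(-1/152955) = -294353*(-1/152955) = 294353/152955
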